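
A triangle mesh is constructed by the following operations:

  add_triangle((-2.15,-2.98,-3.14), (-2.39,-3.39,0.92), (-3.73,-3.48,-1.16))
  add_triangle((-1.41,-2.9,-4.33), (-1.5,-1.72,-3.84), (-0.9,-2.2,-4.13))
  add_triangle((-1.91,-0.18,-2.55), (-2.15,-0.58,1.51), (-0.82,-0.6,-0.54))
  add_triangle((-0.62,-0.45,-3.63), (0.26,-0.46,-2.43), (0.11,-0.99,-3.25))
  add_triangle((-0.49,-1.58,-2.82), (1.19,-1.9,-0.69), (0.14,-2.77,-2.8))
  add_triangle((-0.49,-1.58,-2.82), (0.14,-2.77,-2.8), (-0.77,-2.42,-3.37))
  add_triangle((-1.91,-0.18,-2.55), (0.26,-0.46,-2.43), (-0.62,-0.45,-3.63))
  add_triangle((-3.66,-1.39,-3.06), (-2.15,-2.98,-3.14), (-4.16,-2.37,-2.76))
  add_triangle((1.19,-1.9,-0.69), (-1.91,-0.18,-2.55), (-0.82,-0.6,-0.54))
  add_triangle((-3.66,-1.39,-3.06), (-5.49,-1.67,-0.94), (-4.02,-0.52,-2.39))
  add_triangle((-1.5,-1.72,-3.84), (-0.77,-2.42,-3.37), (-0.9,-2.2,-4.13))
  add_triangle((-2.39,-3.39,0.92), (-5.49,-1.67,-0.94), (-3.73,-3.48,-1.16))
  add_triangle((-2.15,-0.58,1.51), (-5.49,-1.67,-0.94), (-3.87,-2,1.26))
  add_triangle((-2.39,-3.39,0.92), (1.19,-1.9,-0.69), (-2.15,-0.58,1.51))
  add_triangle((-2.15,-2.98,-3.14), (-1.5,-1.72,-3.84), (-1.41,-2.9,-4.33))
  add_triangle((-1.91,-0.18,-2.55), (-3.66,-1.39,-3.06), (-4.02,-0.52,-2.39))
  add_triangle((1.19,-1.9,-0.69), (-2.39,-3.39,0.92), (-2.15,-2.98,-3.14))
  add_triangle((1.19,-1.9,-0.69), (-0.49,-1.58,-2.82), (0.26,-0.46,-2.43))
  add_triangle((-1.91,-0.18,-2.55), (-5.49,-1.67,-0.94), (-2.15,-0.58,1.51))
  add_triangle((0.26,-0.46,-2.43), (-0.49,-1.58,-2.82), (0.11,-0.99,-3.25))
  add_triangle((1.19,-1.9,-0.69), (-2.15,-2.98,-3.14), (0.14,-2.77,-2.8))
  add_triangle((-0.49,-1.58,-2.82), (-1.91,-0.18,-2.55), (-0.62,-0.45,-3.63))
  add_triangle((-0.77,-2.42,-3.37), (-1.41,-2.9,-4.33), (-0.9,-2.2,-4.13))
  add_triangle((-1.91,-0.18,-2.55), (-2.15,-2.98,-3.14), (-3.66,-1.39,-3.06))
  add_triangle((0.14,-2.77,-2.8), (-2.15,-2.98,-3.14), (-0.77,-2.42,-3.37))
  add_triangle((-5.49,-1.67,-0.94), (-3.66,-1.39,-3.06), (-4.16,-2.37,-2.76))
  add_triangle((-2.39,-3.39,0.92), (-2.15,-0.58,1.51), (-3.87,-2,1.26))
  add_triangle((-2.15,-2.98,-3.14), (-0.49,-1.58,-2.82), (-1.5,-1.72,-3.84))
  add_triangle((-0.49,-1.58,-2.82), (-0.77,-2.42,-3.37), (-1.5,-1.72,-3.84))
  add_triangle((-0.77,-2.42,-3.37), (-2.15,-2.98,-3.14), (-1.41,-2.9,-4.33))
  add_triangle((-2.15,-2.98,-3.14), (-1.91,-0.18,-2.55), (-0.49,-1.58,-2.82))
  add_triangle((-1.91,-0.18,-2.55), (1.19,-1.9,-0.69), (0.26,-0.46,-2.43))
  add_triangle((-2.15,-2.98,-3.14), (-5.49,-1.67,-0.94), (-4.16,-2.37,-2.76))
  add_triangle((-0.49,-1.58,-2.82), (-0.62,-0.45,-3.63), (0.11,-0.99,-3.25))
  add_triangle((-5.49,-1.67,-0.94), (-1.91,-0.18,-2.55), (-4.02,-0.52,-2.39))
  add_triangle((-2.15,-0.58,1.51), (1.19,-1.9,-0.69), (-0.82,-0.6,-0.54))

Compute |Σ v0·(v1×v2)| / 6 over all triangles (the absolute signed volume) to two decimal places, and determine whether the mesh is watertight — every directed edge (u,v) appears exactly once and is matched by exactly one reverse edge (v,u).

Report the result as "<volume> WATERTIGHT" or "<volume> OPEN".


Per-triangle v0·(v1×v2)/6:
  t1: +2.7897
  t2: +0.3754
  t3: -0.6623
  t4: +0.1759
  t5: +0.2939
  t6: +0.2607
  t7: -0.0860
  t8: +1.5946
  t9: -0.7345
  t10: +1.9957
  t11: -0.2932
  t12: +4.1229
  t13: +1.5441
  t14: +0.7471
  t15: +0.8511
  t16: +0.9083
  t17: +5.6769
  t18: +1.0403
  t19: +0.8396
  t20: -0.0194
  t21: +1.2425
  t22: +1.0983
  t23: +0.1861
  t24: +1.7045
  t25: +0.9286
  t26: +1.9409
  t27: +1.1744
  t28: -0.8032
  t29: +0.2456
  t30: +0.3398
  t31: +1.7832
  t32: -1.4274
  t33: +1.5566
  t34: +0.4981
  t35: -0.8052
  t36: -0.9079
Σ = +30.1756 → |volume| = 30.18

Directed edges: 108 total; 6 unmatched, e.g. (-3.73,-3.48,-1.16)→(-2.15,-2.98,-3.14) → open.

30.18 OPEN


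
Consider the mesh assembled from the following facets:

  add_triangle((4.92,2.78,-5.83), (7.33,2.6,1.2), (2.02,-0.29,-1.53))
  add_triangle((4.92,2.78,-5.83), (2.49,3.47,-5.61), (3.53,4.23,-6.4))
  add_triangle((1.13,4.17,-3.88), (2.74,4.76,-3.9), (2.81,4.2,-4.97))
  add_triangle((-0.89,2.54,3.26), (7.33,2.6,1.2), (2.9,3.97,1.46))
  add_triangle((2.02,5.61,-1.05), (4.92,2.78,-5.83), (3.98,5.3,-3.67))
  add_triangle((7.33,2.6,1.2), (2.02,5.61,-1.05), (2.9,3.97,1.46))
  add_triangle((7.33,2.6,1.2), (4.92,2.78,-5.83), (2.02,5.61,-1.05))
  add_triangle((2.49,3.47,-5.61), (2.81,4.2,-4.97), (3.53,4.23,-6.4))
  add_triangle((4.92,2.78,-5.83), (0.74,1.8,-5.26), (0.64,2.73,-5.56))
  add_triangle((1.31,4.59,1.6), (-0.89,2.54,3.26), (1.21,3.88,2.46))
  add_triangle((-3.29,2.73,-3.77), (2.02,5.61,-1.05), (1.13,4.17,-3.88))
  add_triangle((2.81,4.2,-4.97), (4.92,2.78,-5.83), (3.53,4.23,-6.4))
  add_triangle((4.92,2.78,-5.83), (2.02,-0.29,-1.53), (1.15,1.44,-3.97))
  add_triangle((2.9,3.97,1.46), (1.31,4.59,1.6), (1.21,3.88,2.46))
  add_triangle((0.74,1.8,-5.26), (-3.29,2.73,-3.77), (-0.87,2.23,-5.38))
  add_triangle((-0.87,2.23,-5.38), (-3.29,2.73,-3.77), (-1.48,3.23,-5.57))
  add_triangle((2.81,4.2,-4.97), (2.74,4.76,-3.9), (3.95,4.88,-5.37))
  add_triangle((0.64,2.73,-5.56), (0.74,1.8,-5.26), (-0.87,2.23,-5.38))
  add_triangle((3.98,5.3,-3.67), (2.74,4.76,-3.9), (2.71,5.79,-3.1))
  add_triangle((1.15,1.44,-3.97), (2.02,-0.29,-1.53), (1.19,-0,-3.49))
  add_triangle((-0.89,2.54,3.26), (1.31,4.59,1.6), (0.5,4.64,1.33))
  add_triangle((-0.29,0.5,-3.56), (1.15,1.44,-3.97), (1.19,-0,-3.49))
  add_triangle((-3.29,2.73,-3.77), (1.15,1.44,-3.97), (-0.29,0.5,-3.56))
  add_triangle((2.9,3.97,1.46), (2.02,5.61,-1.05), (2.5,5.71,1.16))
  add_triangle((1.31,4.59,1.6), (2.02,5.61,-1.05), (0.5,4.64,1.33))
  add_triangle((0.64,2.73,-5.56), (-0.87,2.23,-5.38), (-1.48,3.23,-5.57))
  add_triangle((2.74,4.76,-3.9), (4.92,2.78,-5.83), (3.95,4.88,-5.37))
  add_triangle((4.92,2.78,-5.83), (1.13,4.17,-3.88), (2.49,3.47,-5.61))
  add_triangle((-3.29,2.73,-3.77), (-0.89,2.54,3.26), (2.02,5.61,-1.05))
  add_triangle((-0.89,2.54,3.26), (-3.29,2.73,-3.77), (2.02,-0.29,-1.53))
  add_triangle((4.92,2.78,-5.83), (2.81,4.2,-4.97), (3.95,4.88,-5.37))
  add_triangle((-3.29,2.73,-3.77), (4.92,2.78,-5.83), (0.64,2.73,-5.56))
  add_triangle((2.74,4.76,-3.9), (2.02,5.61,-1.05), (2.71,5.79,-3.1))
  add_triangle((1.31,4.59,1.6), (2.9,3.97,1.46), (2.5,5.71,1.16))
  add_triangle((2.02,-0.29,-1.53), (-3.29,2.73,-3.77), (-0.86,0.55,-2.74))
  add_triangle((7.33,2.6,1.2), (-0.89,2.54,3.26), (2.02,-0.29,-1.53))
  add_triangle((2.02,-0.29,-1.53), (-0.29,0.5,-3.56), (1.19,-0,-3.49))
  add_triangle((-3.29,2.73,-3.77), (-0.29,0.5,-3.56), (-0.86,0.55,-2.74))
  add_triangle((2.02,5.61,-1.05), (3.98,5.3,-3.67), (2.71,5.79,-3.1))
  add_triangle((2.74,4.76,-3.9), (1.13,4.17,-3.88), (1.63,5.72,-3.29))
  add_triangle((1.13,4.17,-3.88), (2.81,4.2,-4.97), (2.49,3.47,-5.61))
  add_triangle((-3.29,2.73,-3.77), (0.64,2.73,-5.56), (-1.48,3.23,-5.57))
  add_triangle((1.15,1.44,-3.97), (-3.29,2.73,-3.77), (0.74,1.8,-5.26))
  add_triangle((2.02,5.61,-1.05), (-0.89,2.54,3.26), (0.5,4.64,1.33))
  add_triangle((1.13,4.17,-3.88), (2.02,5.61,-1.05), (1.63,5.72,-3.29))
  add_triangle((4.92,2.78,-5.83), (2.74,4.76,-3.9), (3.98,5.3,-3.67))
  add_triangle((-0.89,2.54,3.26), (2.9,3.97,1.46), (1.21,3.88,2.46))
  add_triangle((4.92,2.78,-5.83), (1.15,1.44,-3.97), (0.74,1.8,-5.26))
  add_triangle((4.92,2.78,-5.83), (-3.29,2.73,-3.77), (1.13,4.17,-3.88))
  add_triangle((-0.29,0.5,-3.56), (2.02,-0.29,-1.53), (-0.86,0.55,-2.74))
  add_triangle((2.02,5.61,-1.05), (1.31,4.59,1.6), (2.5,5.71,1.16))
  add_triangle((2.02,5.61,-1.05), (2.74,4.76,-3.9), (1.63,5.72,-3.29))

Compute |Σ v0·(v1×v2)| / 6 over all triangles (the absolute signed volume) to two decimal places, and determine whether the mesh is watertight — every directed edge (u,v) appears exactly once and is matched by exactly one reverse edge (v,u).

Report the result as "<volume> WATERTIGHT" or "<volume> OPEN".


Per-triangle v0·(v1×v2)/6:
  t1: +10.5114
  t2: +1.1242
  t3: +1.6850
  t4: +8.8007
  t5: -0.4717
  t6: +10.8513
  t7: +37.9227
  t8: +0.5724
  t9: +3.0714
  t10: +1.5547
  t11: +11.2513
  t12: +1.7424
  t13: +2.5007
  t14: +1.4910
  t15: -0.7510
  t16: +1.6078
  t17: +0.9568
  t18: +1.1315
  t19: +1.5441
  t20: +1.2206
  t21: +1.8524
  t22: +1.2004
  t23: +3.4855
  t24: +2.1498
  t25: +1.9873
  t26: +1.4923
  t27: +0.3973
  t28: -3.4027
  t29: +20.4228
  t30: -7.0509
  t31: +2.0850
  t32: +3.1756
  t33: -0.1754
  t34: +1.1732
  t35: -1.6785
  t36: -2.3037
  t37: -0.1821
  t38: +0.5391
  t39: +2.3401
  t40: +2.0187
  t41: +1.6231
  t42: +0.0191
  t43: -1.0194
  t44: -0.3795
  t45: -0.4741
  t46: +4.3895
  t47: +0.6230
  t48: +0.1143
  t49: +12.6451
  t50: -0.0194
  t51: +1.7350
  t52: +3.3379
Σ = +150.4381 → |volume| = 150.44

Directed edges: 156 total, each appears once with its reverse present → watertight.

150.44 WATERTIGHT


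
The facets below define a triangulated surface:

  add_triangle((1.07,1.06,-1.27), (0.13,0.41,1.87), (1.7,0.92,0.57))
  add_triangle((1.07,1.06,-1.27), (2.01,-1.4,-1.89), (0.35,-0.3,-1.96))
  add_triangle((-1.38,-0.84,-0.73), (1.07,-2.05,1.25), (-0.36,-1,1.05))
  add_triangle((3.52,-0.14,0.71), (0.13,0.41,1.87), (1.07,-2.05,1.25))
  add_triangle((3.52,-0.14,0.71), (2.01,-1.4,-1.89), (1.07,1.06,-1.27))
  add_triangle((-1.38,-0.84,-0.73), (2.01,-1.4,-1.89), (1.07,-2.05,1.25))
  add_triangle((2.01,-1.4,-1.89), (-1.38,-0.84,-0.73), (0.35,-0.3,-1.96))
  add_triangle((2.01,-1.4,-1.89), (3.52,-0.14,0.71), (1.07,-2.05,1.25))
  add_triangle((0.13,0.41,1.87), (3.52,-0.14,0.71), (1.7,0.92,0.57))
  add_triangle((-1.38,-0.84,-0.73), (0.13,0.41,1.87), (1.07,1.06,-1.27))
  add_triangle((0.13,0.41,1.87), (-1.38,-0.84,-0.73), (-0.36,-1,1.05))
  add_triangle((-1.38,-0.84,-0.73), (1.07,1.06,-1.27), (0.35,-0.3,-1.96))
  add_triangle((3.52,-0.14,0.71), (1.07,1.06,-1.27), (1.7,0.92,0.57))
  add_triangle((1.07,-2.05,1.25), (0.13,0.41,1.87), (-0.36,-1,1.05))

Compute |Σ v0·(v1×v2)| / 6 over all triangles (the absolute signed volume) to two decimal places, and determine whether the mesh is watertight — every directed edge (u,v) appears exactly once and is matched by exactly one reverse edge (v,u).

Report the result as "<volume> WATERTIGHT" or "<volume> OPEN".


Per-triangle v0·(v1×v2)/6:
  t1: +0.4056
  t2: +0.9913
  t3: +0.6478
  t4: +2.4233
  t5: +2.6354
  t6: +2.2476
  t7: +0.9459
  t8: +3.5042
  t9: +1.0130
  t10: +0.3090
  t11: +0.4179
  t12: +0.4183
  t13: +1.0078
  t14: +0.6906
Σ = +17.6577 → |volume| = 17.66

Directed edges: 42 total, each appears once with its reverse present → watertight.

17.66 WATERTIGHT


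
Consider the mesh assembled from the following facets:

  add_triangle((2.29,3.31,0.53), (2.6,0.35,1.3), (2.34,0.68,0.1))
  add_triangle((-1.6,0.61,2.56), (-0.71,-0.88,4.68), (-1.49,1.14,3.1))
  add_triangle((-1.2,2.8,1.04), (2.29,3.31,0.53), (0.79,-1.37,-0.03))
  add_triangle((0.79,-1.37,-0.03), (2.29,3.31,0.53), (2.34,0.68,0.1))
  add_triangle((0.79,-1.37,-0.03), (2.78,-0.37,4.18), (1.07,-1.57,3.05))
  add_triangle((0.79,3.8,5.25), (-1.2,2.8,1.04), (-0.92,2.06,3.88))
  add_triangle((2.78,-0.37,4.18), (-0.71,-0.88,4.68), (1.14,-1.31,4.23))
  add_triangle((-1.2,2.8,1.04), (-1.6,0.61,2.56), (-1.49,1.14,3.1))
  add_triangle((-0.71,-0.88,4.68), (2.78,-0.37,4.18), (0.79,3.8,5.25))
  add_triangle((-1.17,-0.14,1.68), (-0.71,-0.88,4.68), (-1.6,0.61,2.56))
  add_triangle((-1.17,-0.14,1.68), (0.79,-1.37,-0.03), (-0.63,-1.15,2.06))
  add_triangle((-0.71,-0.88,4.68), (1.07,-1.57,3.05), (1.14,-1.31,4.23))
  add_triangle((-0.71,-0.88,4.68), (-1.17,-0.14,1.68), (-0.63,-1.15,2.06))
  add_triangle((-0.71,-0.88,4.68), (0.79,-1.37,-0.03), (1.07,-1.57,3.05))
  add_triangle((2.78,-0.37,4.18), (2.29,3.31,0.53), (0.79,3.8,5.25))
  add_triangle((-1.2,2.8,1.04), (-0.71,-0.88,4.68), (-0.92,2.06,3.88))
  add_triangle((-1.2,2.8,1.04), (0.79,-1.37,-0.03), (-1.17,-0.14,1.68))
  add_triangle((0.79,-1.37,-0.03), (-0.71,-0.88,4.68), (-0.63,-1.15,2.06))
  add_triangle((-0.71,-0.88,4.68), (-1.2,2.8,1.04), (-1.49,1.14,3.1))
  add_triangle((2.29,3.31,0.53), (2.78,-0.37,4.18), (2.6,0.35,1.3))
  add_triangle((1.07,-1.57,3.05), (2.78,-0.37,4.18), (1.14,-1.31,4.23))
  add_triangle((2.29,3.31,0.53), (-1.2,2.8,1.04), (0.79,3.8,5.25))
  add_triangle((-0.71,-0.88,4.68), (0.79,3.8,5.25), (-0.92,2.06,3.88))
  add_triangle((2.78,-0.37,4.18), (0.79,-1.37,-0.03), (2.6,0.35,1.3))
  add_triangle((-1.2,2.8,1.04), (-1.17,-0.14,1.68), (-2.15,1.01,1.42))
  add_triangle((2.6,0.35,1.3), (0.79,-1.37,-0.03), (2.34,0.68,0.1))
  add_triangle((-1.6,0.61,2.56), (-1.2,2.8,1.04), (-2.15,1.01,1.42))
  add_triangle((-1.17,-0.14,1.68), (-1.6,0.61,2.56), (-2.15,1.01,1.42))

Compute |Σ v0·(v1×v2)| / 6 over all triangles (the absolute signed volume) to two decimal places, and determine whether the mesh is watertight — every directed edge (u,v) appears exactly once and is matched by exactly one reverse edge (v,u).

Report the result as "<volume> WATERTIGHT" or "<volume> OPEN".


Per-triangle v0·(v1×v2)/6:
  t1: +1.2945
  t2: +0.7602
  t3: -0.8950
  t4: -0.2038
  t5: +1.6501
  t6: +3.5822
  t7: +1.9486
  t8: +0.5815
  t9: +12.2337
  t10: +0.6128
  t11: +0.0985
  t12: +0.7696
  t13: +0.5879
  t14: +1.0341
  t15: +12.0747
  t16: +1.4935
  t17: -0.4388
  t18: +0.8079
  t19: +0.9820
  t20: +3.4308
  t21: +0.8907
  t22: +7.4327
  t23: +4.6893
  t24: +1.9220
  t25: -0.7882
  t26: +0.7518
  t27: +1.2172
  t28: +0.3254
Σ = +58.8458 → |volume| = 58.85

Directed edges: 84 total, each appears once with its reverse present → watertight.

58.85 WATERTIGHT


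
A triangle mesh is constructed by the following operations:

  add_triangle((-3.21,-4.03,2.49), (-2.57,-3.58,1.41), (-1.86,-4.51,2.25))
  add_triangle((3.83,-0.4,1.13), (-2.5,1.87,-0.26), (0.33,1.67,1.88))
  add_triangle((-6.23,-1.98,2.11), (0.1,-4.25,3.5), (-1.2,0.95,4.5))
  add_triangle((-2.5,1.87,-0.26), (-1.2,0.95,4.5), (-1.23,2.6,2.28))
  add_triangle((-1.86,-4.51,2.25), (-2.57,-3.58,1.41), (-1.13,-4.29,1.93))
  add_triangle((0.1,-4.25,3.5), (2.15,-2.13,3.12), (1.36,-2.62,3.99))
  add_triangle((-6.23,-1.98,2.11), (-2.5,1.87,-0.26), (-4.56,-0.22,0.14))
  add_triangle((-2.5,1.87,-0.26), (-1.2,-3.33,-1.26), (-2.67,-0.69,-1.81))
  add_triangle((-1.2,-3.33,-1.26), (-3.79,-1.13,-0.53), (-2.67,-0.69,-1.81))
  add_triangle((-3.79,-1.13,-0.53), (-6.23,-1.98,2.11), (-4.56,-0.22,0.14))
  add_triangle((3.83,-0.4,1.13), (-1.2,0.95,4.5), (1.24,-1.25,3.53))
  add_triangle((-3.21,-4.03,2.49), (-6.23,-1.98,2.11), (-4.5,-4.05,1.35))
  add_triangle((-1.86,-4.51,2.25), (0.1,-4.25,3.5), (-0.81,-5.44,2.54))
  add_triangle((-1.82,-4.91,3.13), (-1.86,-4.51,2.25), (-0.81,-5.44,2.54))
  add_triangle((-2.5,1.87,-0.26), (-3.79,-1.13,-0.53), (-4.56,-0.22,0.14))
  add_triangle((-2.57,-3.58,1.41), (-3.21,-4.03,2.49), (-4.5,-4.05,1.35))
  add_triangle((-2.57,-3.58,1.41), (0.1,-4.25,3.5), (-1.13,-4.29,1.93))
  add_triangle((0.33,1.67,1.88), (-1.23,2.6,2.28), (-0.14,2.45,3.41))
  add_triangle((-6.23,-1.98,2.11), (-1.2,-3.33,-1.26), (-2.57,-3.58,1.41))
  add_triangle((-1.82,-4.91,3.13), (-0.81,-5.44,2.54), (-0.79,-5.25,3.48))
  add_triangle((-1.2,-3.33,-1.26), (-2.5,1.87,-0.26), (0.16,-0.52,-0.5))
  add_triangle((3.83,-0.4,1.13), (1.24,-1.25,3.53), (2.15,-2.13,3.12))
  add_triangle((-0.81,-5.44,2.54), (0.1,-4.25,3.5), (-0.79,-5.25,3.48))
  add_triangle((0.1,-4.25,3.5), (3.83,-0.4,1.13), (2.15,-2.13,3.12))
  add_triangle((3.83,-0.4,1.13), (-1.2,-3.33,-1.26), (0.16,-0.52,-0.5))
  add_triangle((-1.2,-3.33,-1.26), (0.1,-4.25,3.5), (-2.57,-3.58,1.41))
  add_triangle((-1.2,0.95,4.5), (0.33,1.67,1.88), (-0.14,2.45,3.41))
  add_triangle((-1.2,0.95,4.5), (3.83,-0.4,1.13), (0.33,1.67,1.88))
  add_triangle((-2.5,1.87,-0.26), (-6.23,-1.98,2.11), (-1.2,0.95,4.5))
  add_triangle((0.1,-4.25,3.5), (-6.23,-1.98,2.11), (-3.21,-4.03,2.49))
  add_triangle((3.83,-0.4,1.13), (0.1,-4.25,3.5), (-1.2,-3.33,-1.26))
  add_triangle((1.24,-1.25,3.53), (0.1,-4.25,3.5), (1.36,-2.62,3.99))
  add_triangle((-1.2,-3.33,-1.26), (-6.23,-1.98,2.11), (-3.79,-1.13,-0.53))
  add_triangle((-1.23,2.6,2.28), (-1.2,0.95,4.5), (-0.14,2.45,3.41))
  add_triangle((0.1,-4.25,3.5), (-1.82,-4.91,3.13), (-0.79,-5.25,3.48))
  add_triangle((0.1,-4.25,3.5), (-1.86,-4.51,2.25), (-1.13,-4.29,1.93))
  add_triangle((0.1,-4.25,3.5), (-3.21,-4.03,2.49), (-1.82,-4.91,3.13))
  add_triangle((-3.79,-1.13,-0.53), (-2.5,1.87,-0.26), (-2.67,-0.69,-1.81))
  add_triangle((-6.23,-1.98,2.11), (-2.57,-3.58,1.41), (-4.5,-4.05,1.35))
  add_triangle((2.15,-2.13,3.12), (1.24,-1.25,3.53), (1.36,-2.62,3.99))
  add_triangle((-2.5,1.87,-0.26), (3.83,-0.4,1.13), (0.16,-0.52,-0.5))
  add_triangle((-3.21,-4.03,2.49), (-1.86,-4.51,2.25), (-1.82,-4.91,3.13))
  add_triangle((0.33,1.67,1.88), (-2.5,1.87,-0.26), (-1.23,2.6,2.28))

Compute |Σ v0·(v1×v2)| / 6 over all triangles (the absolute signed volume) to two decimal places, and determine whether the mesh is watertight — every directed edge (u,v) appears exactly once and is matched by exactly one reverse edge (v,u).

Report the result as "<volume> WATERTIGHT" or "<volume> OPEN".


Per-triangle v0·(v1×v2)/6:
  t1: +0.8316
  t2: +1.3112
  t3: +23.0850
  t4: +3.1847
  t5: +0.3535
  t6: +1.4693
  t7: +2.4730
  t8: -1.4282
  t9: +2.7704
  t10: +2.2062
  t11: +5.1375
  t12: +4.3601
  t13: -1.7290
  t14: +0.7600
  t15: +1.2203
  t16: +0.9042
  t17: -1.6725
  t18: +0.4288
  t19: +6.4332
  t20: +1.0093
  t21: +0.7207
  t22: +2.0707
  t23: +0.6949
  t24: +2.5056
  t25: +0.9159
  t26: +6.1319
  t27: +0.3441
  t28: +4.3429
  t29: +12.8556
  t30: +4.8071
  t31: +10.1064
  t32: +0.7285
  t33: +5.6816
  t34: +2.0296
  t35: +0.5653
  t36: +0.9558
  t37: +1.0022
  t38: +2.3794
  t39: -1.9672
  t40: +0.7736
  t41: +0.4086
  t42: +0.8656
  t43: +0.6312
Σ = +112.6586 → |volume| = 112.66

Directed edges: 129 total; 3 unmatched, e.g. (0.1,-4.25,3.5)→(-1.2,0.95,4.5) → open.

112.66 OPEN


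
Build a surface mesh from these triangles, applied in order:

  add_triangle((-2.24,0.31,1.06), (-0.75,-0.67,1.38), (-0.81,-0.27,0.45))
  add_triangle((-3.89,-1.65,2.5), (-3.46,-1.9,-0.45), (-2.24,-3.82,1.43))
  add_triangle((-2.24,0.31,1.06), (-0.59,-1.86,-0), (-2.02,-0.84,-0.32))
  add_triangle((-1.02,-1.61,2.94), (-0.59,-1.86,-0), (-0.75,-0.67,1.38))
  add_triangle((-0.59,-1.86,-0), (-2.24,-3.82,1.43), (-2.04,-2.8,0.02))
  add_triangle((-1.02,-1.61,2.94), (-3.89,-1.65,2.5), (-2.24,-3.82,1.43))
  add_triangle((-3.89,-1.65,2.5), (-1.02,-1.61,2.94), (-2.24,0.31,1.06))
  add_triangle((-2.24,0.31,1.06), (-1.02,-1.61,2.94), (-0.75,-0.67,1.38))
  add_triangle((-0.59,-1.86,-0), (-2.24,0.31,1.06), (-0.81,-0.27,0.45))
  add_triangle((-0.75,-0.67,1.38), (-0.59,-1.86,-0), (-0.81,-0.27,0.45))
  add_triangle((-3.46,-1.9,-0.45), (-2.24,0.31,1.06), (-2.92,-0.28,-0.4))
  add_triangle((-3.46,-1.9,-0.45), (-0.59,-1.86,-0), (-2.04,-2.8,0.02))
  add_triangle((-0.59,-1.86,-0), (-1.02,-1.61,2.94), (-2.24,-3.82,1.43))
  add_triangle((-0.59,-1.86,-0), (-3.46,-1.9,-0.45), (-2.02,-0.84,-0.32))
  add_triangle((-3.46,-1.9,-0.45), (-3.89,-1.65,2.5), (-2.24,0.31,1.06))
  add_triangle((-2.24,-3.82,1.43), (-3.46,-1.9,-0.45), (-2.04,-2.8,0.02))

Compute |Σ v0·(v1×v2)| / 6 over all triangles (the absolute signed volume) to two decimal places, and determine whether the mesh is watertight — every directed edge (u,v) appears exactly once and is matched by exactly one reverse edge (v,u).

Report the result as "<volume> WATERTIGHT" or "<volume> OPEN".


Per-triangle v0·(v1×v2)/6:
  t1: -0.1270
  t2: +4.9720
  t3: -0.8082
  t4: -0.2720
  t5: +0.5042
  t6: +4.2579
  t7: +1.5766
  t8: -0.0397
  t9: -0.0882
  t10: -0.2349
  t11: +1.0493
  t12: +0.1784
  t13: +0.7114
  t14: +0.0388
  t15: +2.2907
  t16: +1.2413
Σ = +15.2508 → |volume| = 15.25

Directed edges: 48 total; 4 unmatched, e.g. (-2.02,-0.84,-0.32)→(-2.24,0.31,1.06) → open.

15.25 OPEN


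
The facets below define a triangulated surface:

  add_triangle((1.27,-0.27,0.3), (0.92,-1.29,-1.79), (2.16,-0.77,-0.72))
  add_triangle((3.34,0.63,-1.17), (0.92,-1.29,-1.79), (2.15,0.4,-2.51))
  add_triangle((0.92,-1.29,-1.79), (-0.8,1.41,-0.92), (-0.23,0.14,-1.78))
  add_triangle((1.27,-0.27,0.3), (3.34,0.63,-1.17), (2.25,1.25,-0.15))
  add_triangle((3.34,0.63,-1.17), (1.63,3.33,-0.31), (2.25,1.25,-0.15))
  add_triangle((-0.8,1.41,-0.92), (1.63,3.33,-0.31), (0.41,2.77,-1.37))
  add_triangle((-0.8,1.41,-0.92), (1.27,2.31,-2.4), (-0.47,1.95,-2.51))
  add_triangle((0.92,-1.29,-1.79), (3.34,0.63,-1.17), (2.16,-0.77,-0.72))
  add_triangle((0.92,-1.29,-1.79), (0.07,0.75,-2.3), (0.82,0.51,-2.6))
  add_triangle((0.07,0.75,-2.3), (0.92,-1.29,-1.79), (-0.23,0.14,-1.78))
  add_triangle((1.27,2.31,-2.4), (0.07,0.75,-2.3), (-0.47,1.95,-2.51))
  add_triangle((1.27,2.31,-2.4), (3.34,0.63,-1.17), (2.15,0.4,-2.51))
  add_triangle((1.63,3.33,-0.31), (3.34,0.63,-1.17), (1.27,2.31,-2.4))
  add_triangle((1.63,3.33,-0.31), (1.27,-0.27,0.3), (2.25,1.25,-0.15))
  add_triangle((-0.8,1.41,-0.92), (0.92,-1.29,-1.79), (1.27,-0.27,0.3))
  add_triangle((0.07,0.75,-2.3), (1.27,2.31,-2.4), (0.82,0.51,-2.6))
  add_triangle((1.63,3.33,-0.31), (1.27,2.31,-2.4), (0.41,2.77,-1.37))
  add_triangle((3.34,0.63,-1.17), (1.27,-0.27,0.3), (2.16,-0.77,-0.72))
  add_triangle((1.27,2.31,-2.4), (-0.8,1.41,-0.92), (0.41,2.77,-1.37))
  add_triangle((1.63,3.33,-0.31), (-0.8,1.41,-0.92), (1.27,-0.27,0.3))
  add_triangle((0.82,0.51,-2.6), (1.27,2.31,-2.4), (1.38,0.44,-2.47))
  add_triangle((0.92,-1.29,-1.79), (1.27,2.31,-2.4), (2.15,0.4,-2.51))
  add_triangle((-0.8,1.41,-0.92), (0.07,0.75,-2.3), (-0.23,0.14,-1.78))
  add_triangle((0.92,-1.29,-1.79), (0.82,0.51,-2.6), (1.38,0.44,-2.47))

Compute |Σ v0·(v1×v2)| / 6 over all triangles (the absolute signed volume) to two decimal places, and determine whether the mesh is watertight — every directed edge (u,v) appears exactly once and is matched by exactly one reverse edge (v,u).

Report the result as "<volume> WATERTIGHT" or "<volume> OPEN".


16.59 OPEN

Per-triangle v0·(v1×v2)/6:
  t1: +0.1529
  t2: +1.4268
  t3: -0.1678
  t4: +0.5234
  t5: +0.9538
  t6: +0.5057
  t7: +0.6171
  t8: +0.9919
  t9: +0.4200
  t10: +0.3502
  t11: +0.8391
  t12: +2.0309
  t13: +3.5904
  t14: +0.2761
  t15: -0.6962
  t16: +0.5888
  t17: +1.2330
  t18: +0.4778
  t19: +0.6810
  t20: -0.3865
  t21: +0.4889
  t22: +1.0123
  t23: +0.2607
  t24: +0.4205
Σ = +16.5909 → |volume| = 16.59

Directed edges: 72 total; 6 unmatched, e.g. (-0.47,1.95,-2.51)→(-0.8,1.41,-0.92) → open.


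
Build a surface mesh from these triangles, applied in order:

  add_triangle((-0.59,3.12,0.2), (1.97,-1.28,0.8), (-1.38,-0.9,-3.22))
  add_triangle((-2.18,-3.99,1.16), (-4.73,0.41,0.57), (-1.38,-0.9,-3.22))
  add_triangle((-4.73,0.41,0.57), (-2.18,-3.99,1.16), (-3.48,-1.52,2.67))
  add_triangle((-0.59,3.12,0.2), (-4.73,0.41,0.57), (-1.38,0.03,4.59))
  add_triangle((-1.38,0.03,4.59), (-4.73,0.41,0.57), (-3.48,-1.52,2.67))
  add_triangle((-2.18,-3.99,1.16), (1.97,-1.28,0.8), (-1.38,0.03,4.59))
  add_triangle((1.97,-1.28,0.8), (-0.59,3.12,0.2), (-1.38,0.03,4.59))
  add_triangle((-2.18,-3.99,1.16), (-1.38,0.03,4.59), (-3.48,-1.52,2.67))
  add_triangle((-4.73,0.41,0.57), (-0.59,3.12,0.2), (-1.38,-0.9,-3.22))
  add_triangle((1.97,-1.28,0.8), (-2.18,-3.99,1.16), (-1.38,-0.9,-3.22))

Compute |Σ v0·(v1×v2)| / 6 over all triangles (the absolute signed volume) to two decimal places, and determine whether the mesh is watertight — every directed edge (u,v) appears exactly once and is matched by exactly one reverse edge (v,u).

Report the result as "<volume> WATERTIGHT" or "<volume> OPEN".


70.40 WATERTIGHT

Per-triangle v0·(v1×v2)/6:
  t1: +2.1304
  t2: +11.8771
  t3: +6.1260
  t4: +10.7113
  t5: +6.1937
  t6: +8.5606
  t7: +4.7529
  t8: +6.0336
  t9: +8.0888
  t10: +5.9276
Σ = +70.4020 → |volume| = 70.40

Directed edges: 30 total, each appears once with its reverse present → watertight.


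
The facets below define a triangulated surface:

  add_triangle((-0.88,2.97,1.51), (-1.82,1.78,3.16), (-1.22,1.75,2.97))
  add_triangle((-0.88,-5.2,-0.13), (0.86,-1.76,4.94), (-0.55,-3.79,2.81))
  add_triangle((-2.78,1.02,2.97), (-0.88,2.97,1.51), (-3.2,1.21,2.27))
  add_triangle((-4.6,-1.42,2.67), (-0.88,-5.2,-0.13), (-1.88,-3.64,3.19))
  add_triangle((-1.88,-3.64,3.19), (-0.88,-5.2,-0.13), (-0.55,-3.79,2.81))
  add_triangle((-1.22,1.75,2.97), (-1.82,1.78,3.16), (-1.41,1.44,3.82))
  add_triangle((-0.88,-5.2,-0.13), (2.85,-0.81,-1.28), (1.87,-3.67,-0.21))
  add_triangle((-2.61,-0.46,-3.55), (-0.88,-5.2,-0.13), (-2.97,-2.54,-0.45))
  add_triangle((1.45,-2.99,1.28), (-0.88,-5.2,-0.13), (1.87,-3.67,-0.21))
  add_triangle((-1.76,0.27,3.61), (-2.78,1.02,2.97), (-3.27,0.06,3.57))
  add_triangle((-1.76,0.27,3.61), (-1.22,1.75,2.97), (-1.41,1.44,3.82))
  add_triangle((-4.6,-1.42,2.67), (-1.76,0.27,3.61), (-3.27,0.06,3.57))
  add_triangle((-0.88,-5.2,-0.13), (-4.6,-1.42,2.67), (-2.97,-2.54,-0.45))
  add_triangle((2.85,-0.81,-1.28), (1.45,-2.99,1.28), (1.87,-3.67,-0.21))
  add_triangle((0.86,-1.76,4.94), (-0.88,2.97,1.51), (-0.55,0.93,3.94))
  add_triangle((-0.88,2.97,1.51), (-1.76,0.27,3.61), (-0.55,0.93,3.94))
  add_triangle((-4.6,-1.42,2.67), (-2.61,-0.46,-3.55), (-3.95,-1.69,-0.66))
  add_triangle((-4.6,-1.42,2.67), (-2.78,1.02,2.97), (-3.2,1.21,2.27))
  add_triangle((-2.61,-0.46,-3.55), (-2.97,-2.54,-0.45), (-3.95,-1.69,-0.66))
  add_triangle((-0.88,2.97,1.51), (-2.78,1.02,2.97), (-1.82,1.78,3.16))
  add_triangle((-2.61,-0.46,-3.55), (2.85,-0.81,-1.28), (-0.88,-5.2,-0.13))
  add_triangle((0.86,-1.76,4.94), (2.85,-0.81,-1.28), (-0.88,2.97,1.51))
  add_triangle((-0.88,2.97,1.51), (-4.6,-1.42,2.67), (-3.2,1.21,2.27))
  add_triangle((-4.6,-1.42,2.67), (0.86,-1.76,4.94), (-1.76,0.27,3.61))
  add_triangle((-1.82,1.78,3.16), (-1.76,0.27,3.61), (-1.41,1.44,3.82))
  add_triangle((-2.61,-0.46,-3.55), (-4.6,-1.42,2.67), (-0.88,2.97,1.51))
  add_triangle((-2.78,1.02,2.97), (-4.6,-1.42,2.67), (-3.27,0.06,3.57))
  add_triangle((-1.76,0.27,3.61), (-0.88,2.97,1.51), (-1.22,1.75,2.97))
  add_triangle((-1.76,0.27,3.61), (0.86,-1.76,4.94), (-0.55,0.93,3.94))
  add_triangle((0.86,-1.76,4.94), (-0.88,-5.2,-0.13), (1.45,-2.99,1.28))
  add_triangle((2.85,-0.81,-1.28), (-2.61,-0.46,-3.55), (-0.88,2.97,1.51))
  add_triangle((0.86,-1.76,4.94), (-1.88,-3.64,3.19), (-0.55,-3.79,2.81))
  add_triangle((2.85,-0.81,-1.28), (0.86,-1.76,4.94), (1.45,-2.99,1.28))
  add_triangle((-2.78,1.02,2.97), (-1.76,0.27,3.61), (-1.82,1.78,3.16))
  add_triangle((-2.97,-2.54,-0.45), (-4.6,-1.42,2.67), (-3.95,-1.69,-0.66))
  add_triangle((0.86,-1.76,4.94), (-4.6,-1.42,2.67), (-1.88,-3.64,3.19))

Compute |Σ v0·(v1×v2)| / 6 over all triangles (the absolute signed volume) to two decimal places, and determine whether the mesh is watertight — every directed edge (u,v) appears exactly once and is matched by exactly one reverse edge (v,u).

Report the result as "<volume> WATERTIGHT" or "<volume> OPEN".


131.40 WATERTIGHT

Per-triangle v0·(v1×v2)/6:
  t1: +0.5480
  t2: +2.5201
  t3: +1.4184
  t4: +9.4331
  t5: +3.4419
  t6: +0.2160
  t7: +2.4136
  t8: +6.9417
  t9: +3.1253
  t10: +0.9001
  t11: -0.2575
  t12: +1.0797
  t13: +7.4164
  t14: +2.1078
  t15: +1.3736
  t16: +2.4115
  t17: +2.6102
  t18: +1.6914
  t19: +2.5820
  t20: +1.1973
  t21: +11.9250
  t22: +7.6838
  t23: -0.6582
  t24: +7.4110
  t25: +0.6142
  t26: +12.8525
  t27: +1.2954
  t28: -0.5241
  t29: +3.0058
  t30: +7.0894
  t31: +5.4645
  t32: +3.4500
  t33: +5.1317
  t34: +1.1030
  t35: +2.8900
  t36: +9.4997
Σ = +131.4044 → |volume| = 131.40

Directed edges: 108 total, each appears once with its reverse present → watertight.


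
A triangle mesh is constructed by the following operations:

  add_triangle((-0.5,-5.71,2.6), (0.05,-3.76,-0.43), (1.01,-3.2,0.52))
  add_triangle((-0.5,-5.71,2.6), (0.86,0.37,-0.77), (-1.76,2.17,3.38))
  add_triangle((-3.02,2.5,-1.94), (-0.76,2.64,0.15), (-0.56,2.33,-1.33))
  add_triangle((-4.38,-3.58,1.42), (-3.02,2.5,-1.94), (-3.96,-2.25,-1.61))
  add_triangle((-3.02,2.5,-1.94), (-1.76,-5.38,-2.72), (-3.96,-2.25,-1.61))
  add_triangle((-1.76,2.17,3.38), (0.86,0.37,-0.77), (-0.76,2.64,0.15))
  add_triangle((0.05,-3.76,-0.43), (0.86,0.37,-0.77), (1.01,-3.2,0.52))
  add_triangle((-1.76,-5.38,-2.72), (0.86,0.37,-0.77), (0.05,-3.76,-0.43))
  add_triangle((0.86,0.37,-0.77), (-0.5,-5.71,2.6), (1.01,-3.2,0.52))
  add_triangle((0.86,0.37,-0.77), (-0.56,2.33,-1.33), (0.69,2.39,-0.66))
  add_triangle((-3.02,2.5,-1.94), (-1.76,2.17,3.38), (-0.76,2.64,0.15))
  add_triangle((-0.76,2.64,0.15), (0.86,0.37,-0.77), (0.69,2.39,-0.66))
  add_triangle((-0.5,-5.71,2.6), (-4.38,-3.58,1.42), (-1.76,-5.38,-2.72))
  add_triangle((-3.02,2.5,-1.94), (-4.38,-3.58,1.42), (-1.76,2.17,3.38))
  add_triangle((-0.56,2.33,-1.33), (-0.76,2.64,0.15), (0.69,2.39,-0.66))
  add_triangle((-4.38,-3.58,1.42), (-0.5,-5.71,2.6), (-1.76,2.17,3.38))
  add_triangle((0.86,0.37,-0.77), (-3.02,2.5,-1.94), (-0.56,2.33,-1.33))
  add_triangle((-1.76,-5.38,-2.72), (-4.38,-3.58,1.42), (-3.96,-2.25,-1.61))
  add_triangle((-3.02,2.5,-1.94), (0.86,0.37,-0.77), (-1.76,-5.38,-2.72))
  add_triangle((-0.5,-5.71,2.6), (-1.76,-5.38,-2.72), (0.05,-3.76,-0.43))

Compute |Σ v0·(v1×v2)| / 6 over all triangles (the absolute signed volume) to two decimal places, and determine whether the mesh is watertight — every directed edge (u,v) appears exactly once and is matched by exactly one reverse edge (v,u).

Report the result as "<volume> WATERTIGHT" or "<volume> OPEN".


108.08 WATERTIGHT

Per-triangle v0·(v1×v2)/6:
  t1: +2.2919
  t2: +2.3240
  t3: +1.5816
  t4: +8.3931
  t5: +7.6361
  t6: +0.9898
  t7: +0.9727
  t8: +2.0731
  t9: -0.0005
  t10: +0.5339
  t11: +4.3363
  t12: -0.1412
  t13: +19.7490
  t14: +17.8791
  t15: +0.8479
  t16: +17.2943
  t17: +0.7140
  t18: +10.6966
  t19: +5.4164
  t20: +4.4933
Σ = +108.0815 → |volume| = 108.08

Directed edges: 60 total, each appears once with its reverse present → watertight.


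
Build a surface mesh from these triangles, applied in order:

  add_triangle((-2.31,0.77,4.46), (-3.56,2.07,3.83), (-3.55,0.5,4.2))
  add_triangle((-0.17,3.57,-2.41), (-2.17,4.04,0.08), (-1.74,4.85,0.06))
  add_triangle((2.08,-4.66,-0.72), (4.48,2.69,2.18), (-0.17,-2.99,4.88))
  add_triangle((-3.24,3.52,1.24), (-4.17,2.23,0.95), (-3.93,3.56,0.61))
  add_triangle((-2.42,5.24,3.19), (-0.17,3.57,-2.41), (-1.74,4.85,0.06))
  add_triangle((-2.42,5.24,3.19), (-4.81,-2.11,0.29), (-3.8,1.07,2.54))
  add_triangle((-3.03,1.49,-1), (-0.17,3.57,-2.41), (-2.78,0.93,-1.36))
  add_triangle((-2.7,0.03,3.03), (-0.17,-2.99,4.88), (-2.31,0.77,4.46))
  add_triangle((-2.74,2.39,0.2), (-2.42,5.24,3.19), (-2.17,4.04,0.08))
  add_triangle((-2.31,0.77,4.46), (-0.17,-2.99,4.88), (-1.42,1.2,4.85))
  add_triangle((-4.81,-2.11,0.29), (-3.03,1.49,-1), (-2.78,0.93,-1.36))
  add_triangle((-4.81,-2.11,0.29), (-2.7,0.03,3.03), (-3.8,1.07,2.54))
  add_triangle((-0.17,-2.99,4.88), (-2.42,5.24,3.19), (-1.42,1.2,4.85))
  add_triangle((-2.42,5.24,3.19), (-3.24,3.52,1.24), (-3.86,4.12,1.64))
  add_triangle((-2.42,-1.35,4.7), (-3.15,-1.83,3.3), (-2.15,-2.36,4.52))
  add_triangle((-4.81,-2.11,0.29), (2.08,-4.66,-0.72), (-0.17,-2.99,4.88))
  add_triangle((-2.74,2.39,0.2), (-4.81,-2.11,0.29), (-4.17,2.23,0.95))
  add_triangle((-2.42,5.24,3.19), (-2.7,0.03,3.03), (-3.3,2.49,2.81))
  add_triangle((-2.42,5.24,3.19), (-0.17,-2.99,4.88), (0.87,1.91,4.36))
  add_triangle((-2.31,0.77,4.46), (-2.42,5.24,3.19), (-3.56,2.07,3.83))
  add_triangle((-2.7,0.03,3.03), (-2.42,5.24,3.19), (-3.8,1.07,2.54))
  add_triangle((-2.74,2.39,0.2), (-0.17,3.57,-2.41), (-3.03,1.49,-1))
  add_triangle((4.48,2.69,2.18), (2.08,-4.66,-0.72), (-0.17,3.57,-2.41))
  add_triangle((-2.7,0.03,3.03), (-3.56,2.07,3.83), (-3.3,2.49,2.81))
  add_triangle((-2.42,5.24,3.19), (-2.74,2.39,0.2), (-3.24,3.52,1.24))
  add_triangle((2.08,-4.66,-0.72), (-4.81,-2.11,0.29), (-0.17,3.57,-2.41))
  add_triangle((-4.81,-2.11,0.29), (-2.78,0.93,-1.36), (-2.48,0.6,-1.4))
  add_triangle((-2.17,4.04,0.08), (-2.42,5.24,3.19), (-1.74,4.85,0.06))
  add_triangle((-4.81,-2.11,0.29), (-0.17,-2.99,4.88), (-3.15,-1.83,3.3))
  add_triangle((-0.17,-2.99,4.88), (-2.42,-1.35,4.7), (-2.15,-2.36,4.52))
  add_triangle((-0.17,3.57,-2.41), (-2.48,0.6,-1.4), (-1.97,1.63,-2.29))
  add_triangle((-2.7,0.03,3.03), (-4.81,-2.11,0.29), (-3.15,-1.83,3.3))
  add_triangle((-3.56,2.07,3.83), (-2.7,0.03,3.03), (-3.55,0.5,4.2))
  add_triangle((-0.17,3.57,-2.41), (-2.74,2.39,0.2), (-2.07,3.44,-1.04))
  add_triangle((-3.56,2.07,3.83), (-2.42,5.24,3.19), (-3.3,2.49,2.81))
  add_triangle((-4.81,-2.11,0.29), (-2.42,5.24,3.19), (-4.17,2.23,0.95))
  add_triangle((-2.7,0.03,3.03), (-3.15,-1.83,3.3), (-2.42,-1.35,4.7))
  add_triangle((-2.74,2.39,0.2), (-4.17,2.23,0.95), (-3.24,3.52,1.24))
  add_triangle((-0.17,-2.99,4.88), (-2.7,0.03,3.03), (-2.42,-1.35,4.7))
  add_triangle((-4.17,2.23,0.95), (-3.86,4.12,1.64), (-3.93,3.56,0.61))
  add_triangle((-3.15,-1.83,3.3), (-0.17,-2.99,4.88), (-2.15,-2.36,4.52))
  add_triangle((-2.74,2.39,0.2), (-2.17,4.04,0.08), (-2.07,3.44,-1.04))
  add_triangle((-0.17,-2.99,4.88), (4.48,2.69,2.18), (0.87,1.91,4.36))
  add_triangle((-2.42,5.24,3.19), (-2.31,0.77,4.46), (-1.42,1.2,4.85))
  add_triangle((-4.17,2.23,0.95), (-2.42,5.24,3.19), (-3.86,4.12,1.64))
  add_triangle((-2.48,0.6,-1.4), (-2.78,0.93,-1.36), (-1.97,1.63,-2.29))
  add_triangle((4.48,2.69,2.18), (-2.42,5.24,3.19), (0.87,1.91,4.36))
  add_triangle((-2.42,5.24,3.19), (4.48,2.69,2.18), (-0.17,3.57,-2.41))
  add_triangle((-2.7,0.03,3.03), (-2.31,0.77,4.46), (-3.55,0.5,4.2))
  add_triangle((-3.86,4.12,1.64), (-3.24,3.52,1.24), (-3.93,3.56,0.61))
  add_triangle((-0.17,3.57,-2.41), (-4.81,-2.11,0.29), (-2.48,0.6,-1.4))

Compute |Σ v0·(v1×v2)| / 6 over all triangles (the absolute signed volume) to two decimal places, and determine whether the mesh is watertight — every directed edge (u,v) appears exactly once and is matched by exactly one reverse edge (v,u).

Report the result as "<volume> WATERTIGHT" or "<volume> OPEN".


216.10 OPEN

Per-triangle v0·(v1×v2)/6:
  t1: +1.7033
  t2: +1.4026
  t3: +25.6306
  t4: -0.8631
  t5: +1.7346
  t6: +4.9950
  t7: +1.2986
  t8: +4.0852
  t9: +3.0668
  t10: +3.7465
  t11: +1.4145
  t12: +4.0412
  t13: -0.5133
  t14: +0.3194
  t15: +1.3292
  t16: +23.1440
  t17: +1.8984
  t18: -2.6192
  t19: +14.5829
  t20: +4.6905
  t21: +4.2647
  t22: +3.1836
  t23: +15.0172
  t24: +0.6340
  t25: +0.4791
  t26: +12.5491
  t27: +0.6031
  t28: +1.8073
  t29: +5.5192
  t30: +1.7277
  t31: -0.6149
  t32: +4.0580
  t33: +0.2317
  t34: -0.0531
  t35: +1.8823
  t36: +6.3769
  t37: +1.8109
  t38: +0.8495
  t39: +0.2340
  t40: +1.1786
  t41: +0.6996
  t42: +1.1094
  t43: +13.6305
  t44: +4.0133
  t45: +1.6842
  t46: +0.2251
  t47: +15.1482
  t48: +23.6057
  t49: +0.3147
  t50: +0.0979
  t51: -1.2524
Σ = +216.1024 → |volume| = 216.10

Directed edges: 153 total; 9 unmatched, e.g. (-0.17,3.57,-2.41)→(-2.17,4.04,0.08) → open.


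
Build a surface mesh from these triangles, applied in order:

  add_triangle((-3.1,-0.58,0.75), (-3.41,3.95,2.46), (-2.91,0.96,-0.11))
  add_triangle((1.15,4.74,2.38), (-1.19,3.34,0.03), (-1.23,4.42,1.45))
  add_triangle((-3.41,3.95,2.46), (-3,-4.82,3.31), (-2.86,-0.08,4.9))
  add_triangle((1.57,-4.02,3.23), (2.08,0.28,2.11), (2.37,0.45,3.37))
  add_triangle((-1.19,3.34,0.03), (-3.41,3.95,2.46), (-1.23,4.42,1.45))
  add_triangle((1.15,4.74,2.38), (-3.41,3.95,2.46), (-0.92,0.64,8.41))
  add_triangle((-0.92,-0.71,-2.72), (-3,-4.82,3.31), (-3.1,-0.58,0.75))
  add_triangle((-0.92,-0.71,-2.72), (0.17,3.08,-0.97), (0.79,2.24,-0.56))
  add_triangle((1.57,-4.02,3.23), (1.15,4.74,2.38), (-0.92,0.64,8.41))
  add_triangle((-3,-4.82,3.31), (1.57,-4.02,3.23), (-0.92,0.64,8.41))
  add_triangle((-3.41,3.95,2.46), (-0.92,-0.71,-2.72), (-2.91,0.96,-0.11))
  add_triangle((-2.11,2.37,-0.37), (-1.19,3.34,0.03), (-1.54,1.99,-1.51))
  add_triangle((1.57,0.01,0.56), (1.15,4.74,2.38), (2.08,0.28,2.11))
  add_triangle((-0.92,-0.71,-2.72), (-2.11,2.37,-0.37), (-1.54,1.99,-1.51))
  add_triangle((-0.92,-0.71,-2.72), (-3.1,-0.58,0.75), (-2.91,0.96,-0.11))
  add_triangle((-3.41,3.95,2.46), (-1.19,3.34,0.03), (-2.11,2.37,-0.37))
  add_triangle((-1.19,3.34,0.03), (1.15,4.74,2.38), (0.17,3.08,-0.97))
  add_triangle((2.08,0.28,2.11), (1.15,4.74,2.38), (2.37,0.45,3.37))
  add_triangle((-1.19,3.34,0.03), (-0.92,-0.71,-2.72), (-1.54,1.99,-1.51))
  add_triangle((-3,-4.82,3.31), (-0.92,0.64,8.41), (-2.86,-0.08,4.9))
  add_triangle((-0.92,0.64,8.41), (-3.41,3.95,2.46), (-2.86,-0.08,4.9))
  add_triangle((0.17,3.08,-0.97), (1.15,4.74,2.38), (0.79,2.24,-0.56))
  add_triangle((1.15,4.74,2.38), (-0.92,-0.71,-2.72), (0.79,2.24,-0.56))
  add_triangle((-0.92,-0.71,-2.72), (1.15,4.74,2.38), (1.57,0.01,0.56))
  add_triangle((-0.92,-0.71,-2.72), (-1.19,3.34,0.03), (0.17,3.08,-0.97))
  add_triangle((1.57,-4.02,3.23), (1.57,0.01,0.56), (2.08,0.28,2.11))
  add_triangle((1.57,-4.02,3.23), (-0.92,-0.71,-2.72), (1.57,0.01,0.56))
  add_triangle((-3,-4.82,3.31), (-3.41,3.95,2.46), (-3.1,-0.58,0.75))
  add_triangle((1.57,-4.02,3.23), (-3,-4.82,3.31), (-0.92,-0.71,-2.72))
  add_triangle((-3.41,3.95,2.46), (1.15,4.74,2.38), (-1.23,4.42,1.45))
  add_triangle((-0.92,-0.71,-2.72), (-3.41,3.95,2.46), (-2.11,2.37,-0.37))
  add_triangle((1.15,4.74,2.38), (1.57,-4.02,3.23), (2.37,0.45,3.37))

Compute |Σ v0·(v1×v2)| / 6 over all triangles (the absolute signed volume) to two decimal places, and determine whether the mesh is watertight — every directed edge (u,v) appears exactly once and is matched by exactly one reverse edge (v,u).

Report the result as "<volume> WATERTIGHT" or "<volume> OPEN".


188.04 WATERTIGHT

Per-triangle v0·(v1×v2)/6:
  t1: +3.2005
  t2: +1.7800
  t3: +11.1642
  t4: +1.4911
  t5: +2.0376
  t6: +27.5089
  t7: +7.1928
  t8: +0.9411
  t9: +20.7231
  t10: +29.4459
  t11: +2.4066
  t12: +0.8954
  t13: +1.5567
  t14: +0.9944
  t15: +2.5135
  t16: +2.1443
  t17: +3.2256
  t18: +1.4801
  t19: +0.2577
  t20: +14.8468
  t21: +14.2509
  t22: +1.2584
  t23: -1.4555
  t24: +2.5991
  t25: +2.5659
  t26: +1.6290
  t27: +3.0142
  t28: +9.7233
  t29: +10.3124
  t30: +3.5219
  t31: +1.7670
  t32: +3.0520
Σ = +188.0449 → |volume| = 188.04

Directed edges: 96 total, each appears once with its reverse present → watertight.


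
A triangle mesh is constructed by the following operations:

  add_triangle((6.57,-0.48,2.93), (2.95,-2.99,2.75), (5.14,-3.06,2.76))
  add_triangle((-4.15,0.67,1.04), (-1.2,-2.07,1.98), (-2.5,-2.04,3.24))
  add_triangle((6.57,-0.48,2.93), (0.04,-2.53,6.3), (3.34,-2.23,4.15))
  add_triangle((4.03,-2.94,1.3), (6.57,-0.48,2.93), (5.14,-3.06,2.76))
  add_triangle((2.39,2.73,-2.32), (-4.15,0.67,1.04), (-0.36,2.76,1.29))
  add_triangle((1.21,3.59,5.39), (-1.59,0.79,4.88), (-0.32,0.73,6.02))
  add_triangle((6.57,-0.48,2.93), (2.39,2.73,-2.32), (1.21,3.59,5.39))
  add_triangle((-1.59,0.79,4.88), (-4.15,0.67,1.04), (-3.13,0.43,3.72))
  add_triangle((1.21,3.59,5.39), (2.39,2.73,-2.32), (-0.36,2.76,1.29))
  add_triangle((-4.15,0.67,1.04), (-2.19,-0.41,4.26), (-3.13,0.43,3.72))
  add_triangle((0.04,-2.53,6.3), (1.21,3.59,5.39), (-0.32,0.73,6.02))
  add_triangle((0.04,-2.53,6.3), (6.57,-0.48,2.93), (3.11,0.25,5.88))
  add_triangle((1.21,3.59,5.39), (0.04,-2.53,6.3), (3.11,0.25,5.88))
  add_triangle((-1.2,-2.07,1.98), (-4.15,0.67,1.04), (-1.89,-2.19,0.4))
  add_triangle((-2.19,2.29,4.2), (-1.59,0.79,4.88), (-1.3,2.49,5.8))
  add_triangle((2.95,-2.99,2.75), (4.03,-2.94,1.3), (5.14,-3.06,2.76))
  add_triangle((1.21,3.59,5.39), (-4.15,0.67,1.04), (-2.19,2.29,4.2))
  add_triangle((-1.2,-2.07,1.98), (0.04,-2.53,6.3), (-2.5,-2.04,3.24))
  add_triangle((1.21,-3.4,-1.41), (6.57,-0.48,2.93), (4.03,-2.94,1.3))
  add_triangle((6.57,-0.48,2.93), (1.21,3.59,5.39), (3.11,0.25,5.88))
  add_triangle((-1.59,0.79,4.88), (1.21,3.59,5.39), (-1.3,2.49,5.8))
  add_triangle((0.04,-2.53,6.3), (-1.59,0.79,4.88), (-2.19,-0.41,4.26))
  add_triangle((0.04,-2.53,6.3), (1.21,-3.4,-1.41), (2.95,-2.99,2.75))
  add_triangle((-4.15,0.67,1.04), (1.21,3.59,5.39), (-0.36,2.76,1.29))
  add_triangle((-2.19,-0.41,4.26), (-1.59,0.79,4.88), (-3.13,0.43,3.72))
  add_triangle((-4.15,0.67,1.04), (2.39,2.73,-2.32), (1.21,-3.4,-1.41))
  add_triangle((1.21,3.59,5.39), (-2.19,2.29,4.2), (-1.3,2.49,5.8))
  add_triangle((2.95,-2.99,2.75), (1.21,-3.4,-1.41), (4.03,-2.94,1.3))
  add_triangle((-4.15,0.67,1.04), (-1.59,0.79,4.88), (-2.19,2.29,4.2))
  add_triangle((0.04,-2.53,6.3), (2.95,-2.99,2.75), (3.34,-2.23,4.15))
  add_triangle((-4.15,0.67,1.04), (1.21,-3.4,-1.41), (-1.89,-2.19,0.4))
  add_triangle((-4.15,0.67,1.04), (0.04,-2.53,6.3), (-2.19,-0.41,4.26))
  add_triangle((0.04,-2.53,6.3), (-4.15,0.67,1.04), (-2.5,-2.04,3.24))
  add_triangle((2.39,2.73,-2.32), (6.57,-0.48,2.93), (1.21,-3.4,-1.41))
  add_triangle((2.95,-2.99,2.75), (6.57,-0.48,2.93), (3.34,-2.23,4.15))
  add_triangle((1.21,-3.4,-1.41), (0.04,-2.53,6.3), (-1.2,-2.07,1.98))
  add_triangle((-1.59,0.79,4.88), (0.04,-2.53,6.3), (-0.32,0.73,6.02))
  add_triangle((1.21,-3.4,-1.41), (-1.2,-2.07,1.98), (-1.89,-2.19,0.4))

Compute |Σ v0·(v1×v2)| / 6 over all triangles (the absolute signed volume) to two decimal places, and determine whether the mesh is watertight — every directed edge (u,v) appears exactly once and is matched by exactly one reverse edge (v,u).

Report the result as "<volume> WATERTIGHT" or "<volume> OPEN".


Per-triangle v0·(v1×v2)/6:
  t1: +2.7954
  t2: +1.2538
  t3: +6.2996
  t4: +2.8166
  t5: +5.8020
  t6: +4.2178
  t7: +29.0646
  t8: +1.3163
  t9: +7.4652
  t10: +1.3570
  t11: +6.0503
  t12: +15.7157
  t13: +15.3421
  t14: +3.0134
  t15: +1.8087
  t16: +1.4533
  t17: +1.9342
  t18: +2.4333
  t19: +3.8447
  t20: +15.5627
  t21: +2.4385
  t22: +4.1872
  t23: +9.7993
  t24: +7.4982
  t25: +1.6030
  t26: +6.2001
  t27: +2.6783
  t28: +4.0538
  t29: +4.6556
  t30: +4.8259
  t31: +1.7468
  t32: +3.1451
  t33: +6.1033
  t34: +18.4787
  t35: +4.9633
  t36: +6.6815
  t37: +4.3230
  t38: +2.8579
Σ = +225.7865 → |volume| = 225.79

Directed edges: 114 total, each appears once with its reverse present → watertight.

225.79 WATERTIGHT
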